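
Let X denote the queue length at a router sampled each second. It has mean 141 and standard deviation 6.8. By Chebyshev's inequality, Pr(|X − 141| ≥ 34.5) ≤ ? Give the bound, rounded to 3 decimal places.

0.039

Chebyshev: Pr(|X − μ| ≥ t) ≤ Var(X)/t².
Var(X) = σ² = 6.8² = 46.24.
Bound = 46.24 / 1190.25 = 0.0388.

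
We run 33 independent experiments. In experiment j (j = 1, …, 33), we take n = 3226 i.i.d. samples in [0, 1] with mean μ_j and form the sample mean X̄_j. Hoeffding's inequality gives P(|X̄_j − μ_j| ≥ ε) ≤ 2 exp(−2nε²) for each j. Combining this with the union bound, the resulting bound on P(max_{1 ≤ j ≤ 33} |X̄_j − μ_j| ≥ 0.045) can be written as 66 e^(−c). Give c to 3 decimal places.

13.065

Union bound over the 33 events: P(max_{1 ≤ j ≤ 33} |X̄_j − μ_j| ≥ 0.045) ≤ 33·2·exp(−2nε²) = 66 exp(−2·3226·0.045²).
So c = 2·3226·0.045² = 13.0653.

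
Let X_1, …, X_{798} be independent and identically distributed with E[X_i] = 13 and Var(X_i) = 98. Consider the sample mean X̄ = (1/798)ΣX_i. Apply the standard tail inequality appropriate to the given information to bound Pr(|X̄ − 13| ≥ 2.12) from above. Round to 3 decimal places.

With mean and variance of each term known, Chebyshev's inequality bounds the deviation of the sum (or sample mean).
Var(X̄) = Var(X_i)/n = 98/798 = 0.12281.
Chebyshev: Pr(|X̄ − 13| ≥ 2.12) ≤ Var(X̄)/(2.12)² = 98/(798·2.12²) = 0.0273.

0.027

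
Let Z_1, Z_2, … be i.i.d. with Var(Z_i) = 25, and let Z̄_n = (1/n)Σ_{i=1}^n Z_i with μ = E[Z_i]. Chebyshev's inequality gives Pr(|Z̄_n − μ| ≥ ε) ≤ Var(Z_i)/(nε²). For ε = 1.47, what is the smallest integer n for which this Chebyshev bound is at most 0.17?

Require 25/(n·1.47²) ≤ 0.17, i.e. n ≥ 25/(0.17·1.47²) = 68.054.
The smallest integer n is 69.

69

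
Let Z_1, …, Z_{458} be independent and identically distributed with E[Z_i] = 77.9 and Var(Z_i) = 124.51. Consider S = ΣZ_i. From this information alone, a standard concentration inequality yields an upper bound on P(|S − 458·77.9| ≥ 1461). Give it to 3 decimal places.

With mean and variance of each term known, Chebyshev's inequality bounds the deviation of the sum (or sample mean).
Var(S) = n·Var(Z_i) = 458·124.51 = 57025.58.
Chebyshev: P(|S − 458·77.9| ≥ 1461) ≤ Var(S)/1461² = 57025.58/2134521 = 0.0267.

0.027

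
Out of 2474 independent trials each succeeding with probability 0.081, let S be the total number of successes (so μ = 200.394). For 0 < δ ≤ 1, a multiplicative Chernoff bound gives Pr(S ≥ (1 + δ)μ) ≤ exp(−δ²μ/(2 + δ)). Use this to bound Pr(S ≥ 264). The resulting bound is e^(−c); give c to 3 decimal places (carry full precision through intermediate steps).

8.712

Write 264 = (1 + δ)μ, so δ = 264/200.394 − 1 = 0.3174047…
Then the exponent is δ²μ/(2 + δ) = (264 − μ)² / (μ·(2 + δ)) = 8.711834.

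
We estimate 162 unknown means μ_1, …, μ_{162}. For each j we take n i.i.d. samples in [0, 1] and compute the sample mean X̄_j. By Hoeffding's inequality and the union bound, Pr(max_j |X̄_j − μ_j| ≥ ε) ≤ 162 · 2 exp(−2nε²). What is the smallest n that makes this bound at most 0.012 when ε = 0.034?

4414

Need 2·162·exp(−2nε²) ≤ 0.012, i.e. exp(−2nε²) ≤ 0.012/324.
So 2nε² ≥ ln(324/0.012) = 10.203592.
Hence n ≥ 10.203592/(2·0.034²) = 4413.318.
The smallest integer n is 4414.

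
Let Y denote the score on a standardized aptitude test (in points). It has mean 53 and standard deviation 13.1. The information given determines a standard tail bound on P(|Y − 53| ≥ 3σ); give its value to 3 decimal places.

0.111

Mean and variance are known, so Chebyshev's inequality applies.
Chebyshev: P(|Y − μ| ≥ t) ≤ Var(Y)/t².
Var(Y) = σ² = 13.1² = 171.61.
t = 3·13.1 = 39.3.
Bound = 171.61 / 1544.49 = 0.1111.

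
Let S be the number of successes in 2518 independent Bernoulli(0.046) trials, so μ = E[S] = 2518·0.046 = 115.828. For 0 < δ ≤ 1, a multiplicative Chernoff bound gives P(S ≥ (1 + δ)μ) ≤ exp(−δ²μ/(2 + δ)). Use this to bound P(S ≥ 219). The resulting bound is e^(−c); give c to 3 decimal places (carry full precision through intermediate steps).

31.791

Write 219 = (1 + δ)μ, so δ = 219/115.828 − 1 = 0.8907345…
Then the exponent is δ²μ/(2 + δ) = (219 − μ)² / (μ·(2 + δ)) = 31.790835.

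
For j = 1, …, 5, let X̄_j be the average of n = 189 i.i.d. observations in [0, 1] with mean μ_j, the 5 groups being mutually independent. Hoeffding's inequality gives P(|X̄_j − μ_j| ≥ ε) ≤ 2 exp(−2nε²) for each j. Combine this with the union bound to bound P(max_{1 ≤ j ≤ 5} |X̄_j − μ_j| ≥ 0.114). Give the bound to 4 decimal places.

0.0735

Per-experiment Hoeffding bound: 2·exp(−2·189·0.114²) = 2·exp(−4.91249) = 0.014708.
Union bound over 5 events: 5·0.014708 = 0.07354.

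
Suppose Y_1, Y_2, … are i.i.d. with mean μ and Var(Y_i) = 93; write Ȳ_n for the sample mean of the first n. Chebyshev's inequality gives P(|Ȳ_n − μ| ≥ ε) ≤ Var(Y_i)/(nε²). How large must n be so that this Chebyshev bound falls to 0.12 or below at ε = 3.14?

Require 93/(n·3.14²) ≤ 0.12, i.e. n ≥ 93/(0.12·3.14²) = 78.604.
The smallest integer n is 79.

79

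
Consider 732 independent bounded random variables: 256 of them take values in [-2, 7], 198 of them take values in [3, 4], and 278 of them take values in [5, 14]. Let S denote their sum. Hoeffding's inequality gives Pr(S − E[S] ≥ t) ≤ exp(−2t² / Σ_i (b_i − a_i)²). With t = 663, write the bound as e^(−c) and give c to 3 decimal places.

20.232

Σ(b_i − a_i)² = 256·9² + 198·1² + 278·9² = 43452.
c = 2t² / 43452 = 2·663² / 43452 = 20.2324.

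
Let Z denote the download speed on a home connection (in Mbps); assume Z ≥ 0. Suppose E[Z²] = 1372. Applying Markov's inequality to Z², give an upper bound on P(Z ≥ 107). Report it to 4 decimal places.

0.1198

Since Z ≥ 0, the event {Z ≥ 107} is the same as {Z² ≥ 11449}.
Markov's inequality applied to Z² gives P(Z² ≥ 11449) ≤ E[Z²]/11449 = 1372/11449 = 0.1198.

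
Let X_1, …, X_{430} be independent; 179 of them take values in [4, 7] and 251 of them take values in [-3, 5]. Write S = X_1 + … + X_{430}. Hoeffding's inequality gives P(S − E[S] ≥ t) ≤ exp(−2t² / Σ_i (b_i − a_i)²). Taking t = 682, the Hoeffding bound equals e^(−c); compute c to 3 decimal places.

52.631

Σ(b_i − a_i)² = 179·3² + 251·8² = 17675.
c = 2t² / 17675 = 2·682² / 17675 = 52.6307.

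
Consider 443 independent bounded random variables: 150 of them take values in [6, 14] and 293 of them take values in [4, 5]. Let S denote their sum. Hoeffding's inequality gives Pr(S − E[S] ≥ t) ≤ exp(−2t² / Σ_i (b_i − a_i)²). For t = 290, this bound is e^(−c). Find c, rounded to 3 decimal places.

Σ(b_i − a_i)² = 150·8² + 293·1² = 9893.
c = 2t² / 9893 = 2·290² / 9893 = 17.0019.

17.002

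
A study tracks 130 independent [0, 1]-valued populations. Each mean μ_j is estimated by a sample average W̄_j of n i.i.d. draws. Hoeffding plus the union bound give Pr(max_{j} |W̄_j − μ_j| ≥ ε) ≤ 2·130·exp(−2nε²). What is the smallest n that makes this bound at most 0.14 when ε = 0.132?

Need 2·130·exp(−2nε²) ≤ 0.14, i.e. exp(−2nε²) ≤ 0.14/260.
So 2nε² ≥ ln(260/0.14) = 7.526794.
Hence n ≥ 7.526794/(2·0.132²) = 215.989.
The smallest integer n is 216.

216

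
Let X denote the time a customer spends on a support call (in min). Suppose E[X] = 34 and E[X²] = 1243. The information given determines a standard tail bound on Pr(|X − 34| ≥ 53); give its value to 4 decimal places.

0.0310

The first two moments determine the variance, so Chebyshev's inequality is the sharpest standard bound available.
Var(X) = E[X²] − (E[X])² = 1243 − 1156 = 87.
Chebyshev's inequality: Pr(|X − μ| ≥ t) ≤ Var(X)/t² = 87/2809 = 0.0310.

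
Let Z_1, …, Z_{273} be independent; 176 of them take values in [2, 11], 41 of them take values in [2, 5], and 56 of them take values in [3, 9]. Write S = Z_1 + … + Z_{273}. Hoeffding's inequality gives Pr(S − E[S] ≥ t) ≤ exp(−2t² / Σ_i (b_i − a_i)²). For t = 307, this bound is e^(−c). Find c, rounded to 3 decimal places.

11.327

Σ(b_i − a_i)² = 176·9² + 41·3² + 56·6² = 16641.
c = 2t² / 16641 = 2·307² / 16641 = 11.3273.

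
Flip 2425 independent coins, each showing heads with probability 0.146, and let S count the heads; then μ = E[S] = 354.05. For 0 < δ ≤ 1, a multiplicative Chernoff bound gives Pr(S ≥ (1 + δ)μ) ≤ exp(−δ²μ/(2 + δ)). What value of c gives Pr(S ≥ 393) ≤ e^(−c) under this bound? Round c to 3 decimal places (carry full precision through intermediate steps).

2.031

Write 393 = (1 + δ)μ, so δ = 393/354.05 − 1 = 0.1100127…
Then the exponent is δ²μ/(2 + δ) = (393 − μ)² / (μ·(2 + δ)) = 2.030791.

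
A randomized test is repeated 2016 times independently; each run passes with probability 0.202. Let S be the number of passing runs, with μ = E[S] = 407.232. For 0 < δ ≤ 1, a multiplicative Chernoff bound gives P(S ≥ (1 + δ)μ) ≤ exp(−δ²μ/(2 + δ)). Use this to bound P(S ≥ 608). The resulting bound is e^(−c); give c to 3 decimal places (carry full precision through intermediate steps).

Write 608 = (1 + δ)μ, so δ = 608/407.232 − 1 = 0.4930064…
Then the exponent is δ²μ/(2 + δ) = (608 − μ)² / (μ·(2 + δ)) = 39.703033.

39.703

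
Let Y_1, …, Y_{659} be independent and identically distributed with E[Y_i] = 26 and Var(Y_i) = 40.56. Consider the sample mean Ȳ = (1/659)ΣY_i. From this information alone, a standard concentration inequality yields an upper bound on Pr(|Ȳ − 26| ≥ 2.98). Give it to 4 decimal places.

With mean and variance of each term known, Chebyshev's inequality bounds the deviation of the sum (or sample mean).
Var(Ȳ) = Var(Y_i)/n = 40.56/659 = 0.061548.
Chebyshev: Pr(|Ȳ − 26| ≥ 2.98) ≤ Var(Ȳ)/(2.98)² = 40.56/(659·2.98²) = 0.0069.

0.0069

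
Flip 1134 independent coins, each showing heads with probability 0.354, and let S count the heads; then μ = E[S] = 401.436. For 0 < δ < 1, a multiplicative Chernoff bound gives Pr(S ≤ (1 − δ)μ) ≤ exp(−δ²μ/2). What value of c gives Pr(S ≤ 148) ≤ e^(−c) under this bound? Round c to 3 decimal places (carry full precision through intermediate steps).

Write 148 = (1 − δ)μ, so δ = 1 − 148/401.436 = 0.6313235…
Then the exponent is δ²μ/2 = (μ − 148)²/(2μ) = 80.000057.

80.000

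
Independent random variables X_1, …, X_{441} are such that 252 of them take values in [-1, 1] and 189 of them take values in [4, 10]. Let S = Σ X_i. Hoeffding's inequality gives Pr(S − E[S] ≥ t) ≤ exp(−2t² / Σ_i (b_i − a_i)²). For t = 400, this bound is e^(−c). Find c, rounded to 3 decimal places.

Σ(b_i − a_i)² = 252·2² + 189·6² = 7812.
c = 2t² / 7812 = 2·400² / 7812 = 40.9626.

40.963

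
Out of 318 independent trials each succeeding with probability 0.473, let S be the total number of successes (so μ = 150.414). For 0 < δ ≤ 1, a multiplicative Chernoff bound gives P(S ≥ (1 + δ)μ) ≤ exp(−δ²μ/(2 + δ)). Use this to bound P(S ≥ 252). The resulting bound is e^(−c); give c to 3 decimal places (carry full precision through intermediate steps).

Write 252 = (1 + δ)μ, so δ = 252/150.414 − 1 = 0.675376…
Then the exponent is δ²μ/(2 + δ) = (252 − μ)² / (μ·(2 + δ)) = 25.644524.

25.645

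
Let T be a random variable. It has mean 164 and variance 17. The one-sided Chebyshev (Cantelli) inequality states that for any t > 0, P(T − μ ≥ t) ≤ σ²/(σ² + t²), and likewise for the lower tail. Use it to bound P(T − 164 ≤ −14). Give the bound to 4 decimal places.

0.0798

Here σ² = 17 and t = 14, so σ² + t² = 213.
Cantelli's bound: 17/213 = 0.0798.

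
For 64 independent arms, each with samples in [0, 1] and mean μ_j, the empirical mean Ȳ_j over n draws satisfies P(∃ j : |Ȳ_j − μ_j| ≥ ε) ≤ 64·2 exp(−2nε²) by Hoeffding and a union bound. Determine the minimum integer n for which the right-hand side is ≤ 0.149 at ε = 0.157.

138

Need 2·64·exp(−2nε²) ≤ 0.149, i.e. exp(−2nε²) ≤ 0.149/128.
So 2nε² ≥ ln(128/0.149) = 6.755839.
Hence n ≥ 6.755839/(2·0.157²) = 137.041.
The smallest integer n is 138.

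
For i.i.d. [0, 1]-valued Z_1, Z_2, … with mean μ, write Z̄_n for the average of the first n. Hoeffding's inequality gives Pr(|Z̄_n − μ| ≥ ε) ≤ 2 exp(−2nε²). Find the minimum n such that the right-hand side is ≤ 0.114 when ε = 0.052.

530

Require 2·exp(−2nε²) ≤ 0.114, i.e. 2nε² ≥ ln(2/0.114) = 2.864704.
So n ≥ 2.864704 / (2·0.052²) = 529.716.
The smallest integer n is 530.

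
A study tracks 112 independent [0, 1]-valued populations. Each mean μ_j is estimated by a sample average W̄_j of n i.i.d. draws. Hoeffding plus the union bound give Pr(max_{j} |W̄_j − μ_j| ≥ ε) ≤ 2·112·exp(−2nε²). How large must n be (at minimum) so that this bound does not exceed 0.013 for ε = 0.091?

Need 2·112·exp(−2nε²) ≤ 0.013, i.e. exp(−2nε²) ≤ 0.013/224.
So 2nε² ≥ ln(224/0.013) = 9.754452.
Hence n ≥ 9.754452/(2·0.091²) = 588.966.
The smallest integer n is 589.

589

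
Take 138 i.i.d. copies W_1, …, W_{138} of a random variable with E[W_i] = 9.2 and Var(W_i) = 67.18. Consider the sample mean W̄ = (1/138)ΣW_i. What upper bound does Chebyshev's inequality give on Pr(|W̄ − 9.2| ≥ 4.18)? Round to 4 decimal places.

Var(W̄) = Var(W_i)/n = 67.18/138 = 0.48681.
Chebyshev: Pr(|W̄ − 9.2| ≥ 4.18) ≤ Var(W̄)/(4.18)² = 67.18/(138·4.18²) = 0.0279.

0.0279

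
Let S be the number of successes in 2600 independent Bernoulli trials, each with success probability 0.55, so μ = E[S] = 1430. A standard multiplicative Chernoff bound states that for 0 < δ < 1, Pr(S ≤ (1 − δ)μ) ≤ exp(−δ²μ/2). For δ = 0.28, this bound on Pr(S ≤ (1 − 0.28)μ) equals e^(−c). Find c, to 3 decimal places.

c = δ²μ/2 = 0.28²·1430/2 = 56.0560.

56.056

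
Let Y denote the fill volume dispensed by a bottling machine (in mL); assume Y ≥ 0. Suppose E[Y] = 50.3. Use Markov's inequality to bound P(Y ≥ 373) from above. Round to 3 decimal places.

0.135

Markov's inequality: for a non-negative random variable, P(Y ≥ a) ≤ E[Y]/a.
Here E[Y] = 50.3 and a = 373, so the bound is 50.3/373 = 0.1349.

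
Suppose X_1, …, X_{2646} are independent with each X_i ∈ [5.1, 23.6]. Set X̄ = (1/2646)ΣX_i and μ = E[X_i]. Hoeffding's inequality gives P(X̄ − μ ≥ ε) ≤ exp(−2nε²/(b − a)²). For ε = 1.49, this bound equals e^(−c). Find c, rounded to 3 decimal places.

c = 2nε²/(b − a)² = 2·2646·1.49² / 18.5² = 34.3280.

34.328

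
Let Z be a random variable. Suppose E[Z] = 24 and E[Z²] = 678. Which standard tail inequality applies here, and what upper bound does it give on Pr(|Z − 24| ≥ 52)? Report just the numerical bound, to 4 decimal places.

The first two moments determine the variance, so Chebyshev's inequality is the sharpest standard bound available.
Var(Z) = E[Z²] − (E[Z])² = 678 − 576 = 102.
Chebyshev's inequality: Pr(|Z − μ| ≥ t) ≤ Var(Z)/t² = 102/2704 = 0.0377.

0.0377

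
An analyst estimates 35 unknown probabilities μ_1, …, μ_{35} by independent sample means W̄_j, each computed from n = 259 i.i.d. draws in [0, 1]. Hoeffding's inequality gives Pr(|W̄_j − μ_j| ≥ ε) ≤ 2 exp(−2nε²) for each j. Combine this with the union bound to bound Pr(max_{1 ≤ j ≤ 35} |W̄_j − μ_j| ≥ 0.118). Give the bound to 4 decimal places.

Per-experiment Hoeffding bound: 2·exp(−2·259·0.118²) = 2·exp(−7.21263) = 0.0014744.
Union bound over 35 events: 35·0.0014744 = 0.05160.

0.0516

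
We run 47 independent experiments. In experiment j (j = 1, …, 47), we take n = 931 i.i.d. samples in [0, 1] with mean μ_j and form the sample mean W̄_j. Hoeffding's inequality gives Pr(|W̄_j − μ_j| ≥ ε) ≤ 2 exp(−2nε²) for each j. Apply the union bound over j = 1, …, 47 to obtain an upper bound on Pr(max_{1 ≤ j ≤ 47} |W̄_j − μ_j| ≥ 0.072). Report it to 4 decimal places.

Per-experiment Hoeffding bound: 2·exp(−2·931·0.072²) = 2·exp(−9.65261) = 0.00012852.
Union bound over 47 events: 47·0.00012852 = 0.00604.

0.0060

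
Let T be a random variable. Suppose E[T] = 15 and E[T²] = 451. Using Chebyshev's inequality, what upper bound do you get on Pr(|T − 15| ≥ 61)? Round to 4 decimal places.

Var(T) = E[T²] − (E[T])² = 451 − 225 = 226.
Chebyshev's inequality: Pr(|T − μ| ≥ t) ≤ Var(T)/t² = 226/3721 = 0.0607.

0.0607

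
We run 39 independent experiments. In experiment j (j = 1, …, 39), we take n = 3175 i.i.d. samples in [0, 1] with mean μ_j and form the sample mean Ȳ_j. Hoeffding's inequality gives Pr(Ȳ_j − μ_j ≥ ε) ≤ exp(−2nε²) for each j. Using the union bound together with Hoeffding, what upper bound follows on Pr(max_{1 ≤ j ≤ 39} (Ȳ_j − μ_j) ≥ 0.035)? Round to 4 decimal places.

0.0163

Per-experiment Hoeffding bound: exp(−2·3175·0.035²) = exp(−7.77875) = 0.00041854.
Union bound over 39 events: 39·0.00041854 = 0.01632.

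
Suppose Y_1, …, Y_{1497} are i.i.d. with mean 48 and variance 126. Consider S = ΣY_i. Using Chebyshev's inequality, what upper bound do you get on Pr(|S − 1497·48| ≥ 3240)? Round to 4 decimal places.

Var(S) = n·Var(Y_i) = 1497·126 = 188622.
Chebyshev: Pr(|S − 1497·48| ≥ 3240) ≤ Var(S)/3240² = 188622/10497600 = 0.0180.

0.0180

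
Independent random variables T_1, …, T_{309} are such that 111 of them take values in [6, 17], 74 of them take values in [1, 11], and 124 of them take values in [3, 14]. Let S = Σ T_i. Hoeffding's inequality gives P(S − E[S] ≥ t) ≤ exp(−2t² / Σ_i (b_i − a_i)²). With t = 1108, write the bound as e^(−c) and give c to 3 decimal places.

68.518

Σ(b_i − a_i)² = 111·11² + 74·10² + 124·11² = 35835.
c = 2t² / 35835 = 2·1108² / 35835 = 68.5176.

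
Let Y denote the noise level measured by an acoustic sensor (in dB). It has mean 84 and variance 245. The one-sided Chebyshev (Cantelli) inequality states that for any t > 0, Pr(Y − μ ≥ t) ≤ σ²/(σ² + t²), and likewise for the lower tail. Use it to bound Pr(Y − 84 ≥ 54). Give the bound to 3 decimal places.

Here σ² = 245 and t = 54, so σ² + t² = 3161.
Cantelli's bound: 245/3161 = 0.0775.

0.078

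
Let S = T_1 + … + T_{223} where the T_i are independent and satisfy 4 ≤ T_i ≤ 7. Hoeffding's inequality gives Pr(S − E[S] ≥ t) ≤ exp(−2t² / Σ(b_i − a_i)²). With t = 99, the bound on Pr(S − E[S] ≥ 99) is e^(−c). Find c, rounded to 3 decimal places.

Σ(b_i − a_i)² = 223·(3)² = 2007.
c = 2t²/2007 = 2·99²/2007 = 9.7668.

9.767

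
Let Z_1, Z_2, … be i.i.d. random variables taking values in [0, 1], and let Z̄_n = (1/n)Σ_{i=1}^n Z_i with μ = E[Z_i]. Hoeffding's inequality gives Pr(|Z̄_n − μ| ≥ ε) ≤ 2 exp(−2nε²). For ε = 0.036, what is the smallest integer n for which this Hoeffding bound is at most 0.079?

Require 2·exp(−2nε²) ≤ 0.079, i.e. 2nε² ≥ ln(2/0.079) = 3.231455.
So n ≥ 3.231455 / (2·0.036²) = 1246.703.
The smallest integer n is 1247.

1247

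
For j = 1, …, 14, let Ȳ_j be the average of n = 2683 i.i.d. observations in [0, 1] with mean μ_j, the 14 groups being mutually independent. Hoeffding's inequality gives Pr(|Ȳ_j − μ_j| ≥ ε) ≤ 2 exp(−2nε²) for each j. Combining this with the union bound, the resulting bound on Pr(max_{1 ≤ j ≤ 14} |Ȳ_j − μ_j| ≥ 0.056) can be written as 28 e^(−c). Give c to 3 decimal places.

Union bound over the 14 events: Pr(max_{1 ≤ j ≤ 14} |Ȳ_j − μ_j| ≥ 0.056) ≤ 14·2·exp(−2nε²) = 28 exp(−2·2683·0.056²).
So c = 2·2683·0.056² = 16.8278.

16.828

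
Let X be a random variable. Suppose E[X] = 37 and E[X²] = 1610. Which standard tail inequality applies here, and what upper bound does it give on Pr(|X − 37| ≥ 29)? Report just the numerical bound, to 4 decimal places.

The first two moments determine the variance, so Chebyshev's inequality is the sharpest standard bound available.
Var(X) = E[X²] − (E[X])² = 1610 − 1369 = 241.
Chebyshev's inequality: Pr(|X − μ| ≥ t) ≤ Var(X)/t² = 241/841 = 0.2866.

0.2866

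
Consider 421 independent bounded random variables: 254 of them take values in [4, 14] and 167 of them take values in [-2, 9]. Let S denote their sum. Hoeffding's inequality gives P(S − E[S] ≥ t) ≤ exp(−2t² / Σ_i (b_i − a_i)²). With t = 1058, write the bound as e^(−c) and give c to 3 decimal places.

49.087

Σ(b_i − a_i)² = 254·10² + 167·11² = 45607.
c = 2t² / 45607 = 2·1058² / 45607 = 49.0874.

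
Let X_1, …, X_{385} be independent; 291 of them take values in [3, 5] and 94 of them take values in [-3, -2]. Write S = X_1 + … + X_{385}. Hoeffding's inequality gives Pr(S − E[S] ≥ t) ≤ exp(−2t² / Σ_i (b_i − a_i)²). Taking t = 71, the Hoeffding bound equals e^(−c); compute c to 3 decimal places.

8.014

Σ(b_i − a_i)² = 291·2² + 94·1² = 1258.
c = 2t² / 1258 = 2·71² / 1258 = 8.0143.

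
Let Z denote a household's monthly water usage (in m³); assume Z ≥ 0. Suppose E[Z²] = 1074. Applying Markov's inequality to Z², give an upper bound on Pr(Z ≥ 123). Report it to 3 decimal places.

0.071

Since Z ≥ 0, the event {Z ≥ 123} is the same as {Z² ≥ 15129}.
Markov's inequality applied to Z² gives Pr(Z² ≥ 15129) ≤ E[Z²]/15129 = 1074/15129 = 0.0710.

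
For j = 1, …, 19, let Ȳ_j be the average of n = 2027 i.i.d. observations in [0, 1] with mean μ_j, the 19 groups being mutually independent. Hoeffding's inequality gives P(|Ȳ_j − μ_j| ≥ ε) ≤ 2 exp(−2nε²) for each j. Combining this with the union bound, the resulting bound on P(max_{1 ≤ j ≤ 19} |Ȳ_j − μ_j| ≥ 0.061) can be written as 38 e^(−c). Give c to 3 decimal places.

15.085

Union bound over the 19 events: P(max_{1 ≤ j ≤ 19} |Ȳ_j − μ_j| ≥ 0.061) ≤ 19·2·exp(−2nε²) = 38 exp(−2·2027·0.061²).
So c = 2·2027·0.061² = 15.0849.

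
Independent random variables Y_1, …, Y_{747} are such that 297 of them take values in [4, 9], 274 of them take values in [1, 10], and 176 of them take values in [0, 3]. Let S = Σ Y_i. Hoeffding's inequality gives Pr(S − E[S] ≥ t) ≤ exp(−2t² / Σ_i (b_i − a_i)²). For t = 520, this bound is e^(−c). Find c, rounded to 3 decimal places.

Σ(b_i − a_i)² = 297·5² + 274·9² + 176·3² = 31203.
c = 2t² / 31203 = 2·520² / 31203 = 17.3317.

17.332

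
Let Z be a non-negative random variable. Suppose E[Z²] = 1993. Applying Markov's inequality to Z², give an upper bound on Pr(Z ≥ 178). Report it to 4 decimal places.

Since Z ≥ 0, the event {Z ≥ 178} is the same as {Z² ≥ 31684}.
Markov's inequality applied to Z² gives Pr(Z² ≥ 31684) ≤ E[Z²]/31684 = 1993/31684 = 0.0629.

0.0629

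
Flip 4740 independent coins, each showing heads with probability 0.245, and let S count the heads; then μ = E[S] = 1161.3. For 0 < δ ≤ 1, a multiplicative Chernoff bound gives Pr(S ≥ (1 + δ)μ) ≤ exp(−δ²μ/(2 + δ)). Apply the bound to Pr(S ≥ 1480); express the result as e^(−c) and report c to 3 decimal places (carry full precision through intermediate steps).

Write 1480 = (1 + δ)μ, so δ = 1480/1161.3 − 1 = 0.2744338…
Then the exponent is δ²μ/(2 + δ) = (1480 − μ)² / (μ·(2 + δ)) = 38.454432.

38.454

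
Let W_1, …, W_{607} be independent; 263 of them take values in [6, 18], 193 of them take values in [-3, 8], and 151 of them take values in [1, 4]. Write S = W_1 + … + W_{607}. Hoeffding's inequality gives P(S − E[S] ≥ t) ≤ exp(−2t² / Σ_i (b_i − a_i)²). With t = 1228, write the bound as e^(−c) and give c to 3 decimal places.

Σ(b_i − a_i)² = 263·12² + 193·11² + 151·3² = 62584.
c = 2t² / 62584 = 2·1228² / 62584 = 48.1907.

48.191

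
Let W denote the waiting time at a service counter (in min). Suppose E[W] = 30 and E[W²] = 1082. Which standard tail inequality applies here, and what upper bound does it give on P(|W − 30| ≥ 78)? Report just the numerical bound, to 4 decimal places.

0.0299

The first two moments determine the variance, so Chebyshev's inequality is the sharpest standard bound available.
Var(W) = E[W²] − (E[W])² = 1082 − 900 = 182.
Chebyshev's inequality: P(|W − μ| ≥ t) ≤ Var(W)/t² = 182/6084 = 0.0299.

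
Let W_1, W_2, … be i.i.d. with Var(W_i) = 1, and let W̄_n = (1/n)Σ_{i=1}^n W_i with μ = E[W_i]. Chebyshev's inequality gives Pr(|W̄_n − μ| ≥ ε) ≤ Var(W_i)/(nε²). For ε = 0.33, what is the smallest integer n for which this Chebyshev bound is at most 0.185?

50

Require 1/(n·0.33²) ≤ 0.185, i.e. n ≥ 1/(0.185·0.33²) = 49.636.
The smallest integer n is 50.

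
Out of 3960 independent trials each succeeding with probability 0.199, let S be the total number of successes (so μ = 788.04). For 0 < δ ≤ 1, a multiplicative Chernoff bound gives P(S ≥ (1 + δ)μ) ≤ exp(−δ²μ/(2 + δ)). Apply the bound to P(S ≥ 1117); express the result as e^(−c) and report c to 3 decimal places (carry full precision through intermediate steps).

Write 1117 = (1 + δ)μ, so δ = 1117/788.04 − 1 = 0.4174407…
Then the exponent is δ²μ/(2 + δ) = (1117 − μ)² / (μ·(2 + δ)) = 56.804414.

56.804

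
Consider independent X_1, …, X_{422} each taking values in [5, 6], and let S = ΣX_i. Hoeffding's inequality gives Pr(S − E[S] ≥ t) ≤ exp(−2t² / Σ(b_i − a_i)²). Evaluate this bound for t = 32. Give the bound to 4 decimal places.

Σ(b_i − a_i)² = 422·(1)² = 422.
Exponent = 2·32²/422 = 4.8531.
Bound = exp(−4.8531) = 0.00780.

0.0078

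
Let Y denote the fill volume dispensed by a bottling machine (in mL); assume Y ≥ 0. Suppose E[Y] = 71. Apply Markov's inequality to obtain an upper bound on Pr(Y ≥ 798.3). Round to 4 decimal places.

Markov's inequality: for a non-negative random variable, Pr(Y ≥ a) ≤ E[Y]/a.
Here E[Y] = 71 and a = 798.3, so the bound is 71/798.3 = 0.0889.

0.0889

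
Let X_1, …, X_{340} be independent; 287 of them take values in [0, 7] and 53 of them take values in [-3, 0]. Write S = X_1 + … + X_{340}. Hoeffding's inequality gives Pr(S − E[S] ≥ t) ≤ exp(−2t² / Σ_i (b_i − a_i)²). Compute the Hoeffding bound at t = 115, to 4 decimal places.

Σ(b_i − a_i)² = 287·7² + 53·3² = 14540.
Exponent = 2·115² / 14540 = 1.81912.
Bound = exp(−1.81912) = 0.16217.

0.1622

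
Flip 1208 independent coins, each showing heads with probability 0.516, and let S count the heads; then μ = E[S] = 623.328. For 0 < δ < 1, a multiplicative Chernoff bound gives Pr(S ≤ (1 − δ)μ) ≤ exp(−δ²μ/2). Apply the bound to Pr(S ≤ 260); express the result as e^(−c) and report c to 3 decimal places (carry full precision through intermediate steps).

Write 260 = (1 − δ)μ, so δ = 1 − 260/623.328 = 0.5828841…
Then the exponent is δ²μ/2 = (μ − 260)²/(2μ) = 105.889063.

105.889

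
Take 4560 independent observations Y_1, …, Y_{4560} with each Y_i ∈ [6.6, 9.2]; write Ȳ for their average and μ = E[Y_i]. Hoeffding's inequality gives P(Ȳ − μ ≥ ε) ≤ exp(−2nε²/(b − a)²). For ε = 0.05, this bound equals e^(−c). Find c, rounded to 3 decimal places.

3.373

c = 2nε²/(b − a)² = 2·4560·0.05² / 2.6² = 3.3728.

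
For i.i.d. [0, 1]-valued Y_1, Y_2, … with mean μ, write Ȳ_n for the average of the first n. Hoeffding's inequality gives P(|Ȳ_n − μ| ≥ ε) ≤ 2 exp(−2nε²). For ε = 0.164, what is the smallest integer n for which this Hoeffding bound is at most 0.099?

56

Require 2·exp(−2nε²) ≤ 0.099, i.e. 2nε² ≥ ln(2/0.099) = 3.005783.
So n ≥ 3.005783 / (2·0.164²) = 55.878.
The smallest integer n is 56.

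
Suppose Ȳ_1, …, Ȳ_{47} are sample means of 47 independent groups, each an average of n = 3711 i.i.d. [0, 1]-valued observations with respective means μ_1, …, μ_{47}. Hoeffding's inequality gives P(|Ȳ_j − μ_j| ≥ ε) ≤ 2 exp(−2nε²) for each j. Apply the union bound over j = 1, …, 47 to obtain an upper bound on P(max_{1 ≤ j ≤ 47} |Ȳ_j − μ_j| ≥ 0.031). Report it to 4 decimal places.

Per-experiment Hoeffding bound: 2·exp(−2·3711·0.031²) = 2·exp(−7.13254) = 0.0015974.
Union bound over 47 events: 47·0.0015974 = 0.07508.

0.0751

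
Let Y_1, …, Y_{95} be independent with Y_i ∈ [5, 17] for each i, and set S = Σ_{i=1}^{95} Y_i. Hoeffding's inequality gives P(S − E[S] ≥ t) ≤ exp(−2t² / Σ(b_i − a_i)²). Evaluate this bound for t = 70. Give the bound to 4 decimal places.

0.4885

Σ(b_i − a_i)² = 95·(12)² = 13680.
Exponent = 2·70²/13680 = 0.7164.
Bound = exp(−0.7164) = 0.48852.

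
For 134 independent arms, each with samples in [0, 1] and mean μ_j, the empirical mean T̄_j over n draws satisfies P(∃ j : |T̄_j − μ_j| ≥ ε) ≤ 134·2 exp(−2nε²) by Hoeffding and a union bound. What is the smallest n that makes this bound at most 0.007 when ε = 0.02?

13192

Need 2·134·exp(−2nε²) ≤ 0.007, i.e. exp(−2nε²) ≤ 0.007/268.
So 2nε² ≥ ln(268/0.007) = 10.552832.
Hence n ≥ 10.552832/(2·0.02²) = 13191.040.
The smallest integer n is 13192.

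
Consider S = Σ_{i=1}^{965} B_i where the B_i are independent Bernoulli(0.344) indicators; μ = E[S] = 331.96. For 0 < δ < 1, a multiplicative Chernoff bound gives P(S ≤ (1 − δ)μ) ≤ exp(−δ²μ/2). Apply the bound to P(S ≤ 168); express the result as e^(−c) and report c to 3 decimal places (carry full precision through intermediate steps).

Write 168 = (1 − δ)μ, so δ = 1 − 168/331.96 = 0.4939149…
Then the exponent is δ²μ/2 = (μ − 168)²/(2μ) = 40.491146.

40.491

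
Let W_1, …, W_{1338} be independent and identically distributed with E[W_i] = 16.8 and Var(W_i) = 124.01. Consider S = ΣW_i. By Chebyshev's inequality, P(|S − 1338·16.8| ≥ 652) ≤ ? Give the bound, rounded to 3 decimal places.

0.390

Var(S) = n·Var(W_i) = 1338·124.01 = 165925.38.
Chebyshev: P(|S − 1338·16.8| ≥ 652) ≤ Var(S)/652² = 165925.38/425104 = 0.3903.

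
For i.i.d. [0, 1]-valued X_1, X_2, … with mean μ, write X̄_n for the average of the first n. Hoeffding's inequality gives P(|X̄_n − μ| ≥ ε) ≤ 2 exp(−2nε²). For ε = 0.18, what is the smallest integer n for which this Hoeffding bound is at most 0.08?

Require 2·exp(−2nε²) ≤ 0.08, i.e. 2nε² ≥ ln(2/0.08) = 3.218876.
So n ≥ 3.218876 / (2·0.18²) = 49.674.
The smallest integer n is 50.

50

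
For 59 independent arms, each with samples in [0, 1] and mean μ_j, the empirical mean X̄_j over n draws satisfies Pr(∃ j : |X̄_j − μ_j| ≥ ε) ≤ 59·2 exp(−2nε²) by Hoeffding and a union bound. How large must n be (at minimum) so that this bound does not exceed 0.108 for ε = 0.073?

Need 2·59·exp(−2nε²) ≤ 0.108, i.e. exp(−2nε²) ≤ 0.108/118.
So 2nε² ≥ ln(118/0.108) = 6.996309.
Hence n ≥ 6.996309/(2·0.073²) = 656.437.
The smallest integer n is 657.

657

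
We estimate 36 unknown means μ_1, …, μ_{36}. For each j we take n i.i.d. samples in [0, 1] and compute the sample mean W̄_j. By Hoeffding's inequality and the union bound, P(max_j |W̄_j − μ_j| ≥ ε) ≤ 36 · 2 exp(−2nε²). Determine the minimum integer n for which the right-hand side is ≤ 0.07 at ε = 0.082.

Need 2·36·exp(−2nε²) ≤ 0.07, i.e. exp(−2nε²) ≤ 0.07/72.
So 2nε² ≥ ln(72/0.07) = 6.935926.
Hence n ≥ 6.935926/(2·0.082²) = 515.759.
The smallest integer n is 516.

516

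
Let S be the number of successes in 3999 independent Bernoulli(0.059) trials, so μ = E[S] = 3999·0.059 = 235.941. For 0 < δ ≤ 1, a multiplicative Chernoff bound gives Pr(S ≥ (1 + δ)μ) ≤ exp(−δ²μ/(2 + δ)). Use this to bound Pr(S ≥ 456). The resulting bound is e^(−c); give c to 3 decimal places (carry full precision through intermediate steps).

69.986

Write 456 = (1 + δ)μ, so δ = 456/235.941 − 1 = 0.9326866…
Then the exponent is δ²μ/(2 + δ) = (456 − μ)² / (μ·(2 + δ)) = 69.985683.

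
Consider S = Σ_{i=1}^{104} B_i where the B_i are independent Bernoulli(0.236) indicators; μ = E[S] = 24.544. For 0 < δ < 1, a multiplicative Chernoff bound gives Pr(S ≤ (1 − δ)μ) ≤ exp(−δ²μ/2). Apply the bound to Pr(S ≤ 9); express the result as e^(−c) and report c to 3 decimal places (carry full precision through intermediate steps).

4.922

Write 9 = (1 − δ)μ, so δ = 1 − 9/24.544 = 0.6333116…
Then the exponent is δ²μ/2 = (μ − 9)²/(2μ) = 4.922098.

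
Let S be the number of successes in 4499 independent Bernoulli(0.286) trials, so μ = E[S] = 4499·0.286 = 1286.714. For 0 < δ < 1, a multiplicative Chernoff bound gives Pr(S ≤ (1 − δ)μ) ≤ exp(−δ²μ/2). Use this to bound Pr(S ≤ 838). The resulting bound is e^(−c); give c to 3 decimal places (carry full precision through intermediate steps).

78.240

Write 838 = (1 − δ)μ, so δ = 1 − 838/1286.714 = 0.3487286…
Then the exponent is δ²μ/2 = (μ − 838)²/(2μ) = 78.239707.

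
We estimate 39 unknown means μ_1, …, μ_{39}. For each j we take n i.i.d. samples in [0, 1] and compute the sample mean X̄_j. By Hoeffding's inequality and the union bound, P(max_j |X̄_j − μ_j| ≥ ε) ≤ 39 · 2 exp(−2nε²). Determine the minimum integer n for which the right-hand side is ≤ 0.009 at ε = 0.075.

806

Need 2·39·exp(−2nε²) ≤ 0.009, i.e. exp(−2nε²) ≤ 0.009/78.
So 2nε² ≥ ln(78/0.009) = 9.067240.
Hence n ≥ 9.067240/(2·0.075²) = 805.977.
The smallest integer n is 806.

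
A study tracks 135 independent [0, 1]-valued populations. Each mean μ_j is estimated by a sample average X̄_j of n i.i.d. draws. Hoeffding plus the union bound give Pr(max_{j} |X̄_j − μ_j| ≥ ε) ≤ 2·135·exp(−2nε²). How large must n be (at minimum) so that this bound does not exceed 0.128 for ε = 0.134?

214

Need 2·135·exp(−2nε²) ≤ 0.128, i.e. exp(−2nε²) ≤ 0.128/270.
So 2nε² ≥ ln(270/0.128) = 7.654147.
Hence n ≥ 7.654147/(2·0.134²) = 213.136.
The smallest integer n is 214.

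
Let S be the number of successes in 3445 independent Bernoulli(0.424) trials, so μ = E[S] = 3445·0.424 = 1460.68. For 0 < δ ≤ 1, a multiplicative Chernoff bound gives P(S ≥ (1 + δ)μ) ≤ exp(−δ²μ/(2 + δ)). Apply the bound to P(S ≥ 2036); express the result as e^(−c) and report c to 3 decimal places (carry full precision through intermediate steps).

94.659

Write 2036 = (1 + δ)μ, so δ = 2036/1460.68 − 1 = 0.3938713…
Then the exponent is δ²μ/(2 + δ) = (2036 − μ)² / (μ·(2 + δ)) = 94.659249.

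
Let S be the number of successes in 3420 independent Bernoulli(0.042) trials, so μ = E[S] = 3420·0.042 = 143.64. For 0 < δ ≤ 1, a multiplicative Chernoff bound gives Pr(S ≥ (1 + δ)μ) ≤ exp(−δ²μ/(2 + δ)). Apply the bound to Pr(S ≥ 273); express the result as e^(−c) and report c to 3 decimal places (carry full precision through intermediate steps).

Write 273 = (1 + δ)μ, so δ = 273/143.64 − 1 = 0.9005848…
Then the exponent is δ²μ/(2 + δ) = (273 − μ)² / (μ·(2 + δ)) = 40.164194.

40.164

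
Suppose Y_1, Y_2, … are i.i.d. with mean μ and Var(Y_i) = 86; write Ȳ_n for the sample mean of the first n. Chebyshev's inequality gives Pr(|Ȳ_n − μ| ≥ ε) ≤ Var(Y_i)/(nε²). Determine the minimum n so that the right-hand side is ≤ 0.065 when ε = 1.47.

Require 86/(n·1.47²) ≤ 0.065, i.e. n ≥ 86/(0.065·1.47²) = 612.280.
The smallest integer n is 613.

613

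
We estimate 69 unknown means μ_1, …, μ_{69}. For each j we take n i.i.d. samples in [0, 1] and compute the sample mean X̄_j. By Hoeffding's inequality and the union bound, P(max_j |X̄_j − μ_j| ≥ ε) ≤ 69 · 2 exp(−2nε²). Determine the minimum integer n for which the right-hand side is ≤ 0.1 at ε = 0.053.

Need 2·69·exp(−2nε²) ≤ 0.1, i.e. exp(−2nε²) ≤ 0.1/138.
So 2nε² ≥ ln(138/0.1) = 7.229839.
Hence n ≥ 7.229839/(2·0.053²) = 1286.906.
The smallest integer n is 1287.

1287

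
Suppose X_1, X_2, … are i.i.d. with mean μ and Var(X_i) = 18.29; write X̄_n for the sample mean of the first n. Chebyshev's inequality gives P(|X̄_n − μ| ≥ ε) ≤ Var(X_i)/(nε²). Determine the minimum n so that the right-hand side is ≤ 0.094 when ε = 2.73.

Require 18.29/(n·2.73²) ≤ 0.094, i.e. n ≥ 18.29/(0.094·2.73²) = 26.107.
The smallest integer n is 27.

27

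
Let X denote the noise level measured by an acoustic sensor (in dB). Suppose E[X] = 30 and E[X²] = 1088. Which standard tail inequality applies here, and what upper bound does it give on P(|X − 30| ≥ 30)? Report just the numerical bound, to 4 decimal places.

The first two moments determine the variance, so Chebyshev's inequality is the sharpest standard bound available.
Var(X) = E[X²] − (E[X])² = 1088 − 900 = 188.
Chebyshev's inequality: P(|X − μ| ≥ t) ≤ Var(X)/t² = 188/900 = 0.2089.

0.2089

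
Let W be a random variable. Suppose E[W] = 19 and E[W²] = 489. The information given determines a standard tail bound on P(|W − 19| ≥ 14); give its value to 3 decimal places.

The first two moments determine the variance, so Chebyshev's inequality is the sharpest standard bound available.
Var(W) = E[W²] − (E[W])² = 489 − 361 = 128.
Chebyshev's inequality: P(|W − μ| ≥ t) ≤ Var(W)/t² = 128/196 = 0.6531.

0.653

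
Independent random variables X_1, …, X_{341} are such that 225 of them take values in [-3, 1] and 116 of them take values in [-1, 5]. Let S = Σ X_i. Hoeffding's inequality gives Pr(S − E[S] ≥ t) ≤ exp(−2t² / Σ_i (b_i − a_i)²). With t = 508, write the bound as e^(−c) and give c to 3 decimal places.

66.374

Σ(b_i − a_i)² = 225·4² + 116·6² = 7776.
c = 2t² / 7776 = 2·508² / 7776 = 66.3745.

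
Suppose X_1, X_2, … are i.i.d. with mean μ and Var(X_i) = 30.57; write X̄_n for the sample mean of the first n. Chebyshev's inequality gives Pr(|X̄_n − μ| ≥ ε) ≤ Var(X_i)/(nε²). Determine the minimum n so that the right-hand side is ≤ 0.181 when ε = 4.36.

Require 30.57/(n·4.36²) ≤ 0.181, i.e. n ≥ 30.57/(0.181·4.36²) = 8.885.
The smallest integer n is 9.

9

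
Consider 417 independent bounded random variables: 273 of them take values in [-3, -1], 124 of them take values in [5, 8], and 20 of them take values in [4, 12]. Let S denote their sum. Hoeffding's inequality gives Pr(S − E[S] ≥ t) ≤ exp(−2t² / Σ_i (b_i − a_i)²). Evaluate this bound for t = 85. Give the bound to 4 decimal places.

0.0159

Σ(b_i − a_i)² = 273·2² + 124·3² + 20·8² = 3488.
Exponent = 2·85² / 3488 = 4.14278.
Bound = exp(−4.14278) = 0.01588.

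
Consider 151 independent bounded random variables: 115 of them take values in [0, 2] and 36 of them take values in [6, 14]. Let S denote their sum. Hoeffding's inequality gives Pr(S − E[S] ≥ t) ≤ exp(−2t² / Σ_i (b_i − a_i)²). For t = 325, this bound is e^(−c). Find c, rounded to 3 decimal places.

Σ(b_i − a_i)² = 115·2² + 36·8² = 2764.
c = 2t² / 2764 = 2·325² / 2764 = 76.4291.

76.429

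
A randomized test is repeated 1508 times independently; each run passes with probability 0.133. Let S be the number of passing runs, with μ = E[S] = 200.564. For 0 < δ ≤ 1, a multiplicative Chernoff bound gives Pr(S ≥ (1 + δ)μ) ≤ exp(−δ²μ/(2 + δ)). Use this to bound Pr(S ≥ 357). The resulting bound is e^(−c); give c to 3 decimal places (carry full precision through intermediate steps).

Write 357 = (1 + δ)μ, so δ = 357/200.564 − 1 = 0.7799805…
Then the exponent is δ²μ/(2 + δ) = (357 − μ)² / (μ·(2 + δ)) = 43.891324.

43.891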